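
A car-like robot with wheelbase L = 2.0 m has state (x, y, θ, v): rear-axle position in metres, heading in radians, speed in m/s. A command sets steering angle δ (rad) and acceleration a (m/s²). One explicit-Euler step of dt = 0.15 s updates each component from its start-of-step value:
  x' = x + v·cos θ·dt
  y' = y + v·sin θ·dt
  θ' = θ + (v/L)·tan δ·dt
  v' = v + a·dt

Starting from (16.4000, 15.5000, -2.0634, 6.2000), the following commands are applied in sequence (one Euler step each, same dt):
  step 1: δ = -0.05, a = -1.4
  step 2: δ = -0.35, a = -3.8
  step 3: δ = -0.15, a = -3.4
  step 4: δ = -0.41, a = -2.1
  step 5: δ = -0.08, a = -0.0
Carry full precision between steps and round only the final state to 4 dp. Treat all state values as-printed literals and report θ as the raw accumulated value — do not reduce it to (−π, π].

after step 1 (δ=-0.05, a=-1.4): (15.960183, 14.680573, -2.086669, 5.990000)
after step 2 (δ=-0.35, a=-3.8): (15.516958, 13.899001, -2.250658, 5.420000)
after step 3 (δ=-0.15, a=-3.4): (15.005836, 13.266764, -2.312095, 4.910000)
after step 4 (δ=-0.41, a=-2.1): (14.508517, 12.723528, -2.472148, 4.595000)
after step 5 (δ=-0.08, a=-0.0): (13.968031, 12.295813, -2.499777, 4.595000)

(13.9680, 12.2958, -2.4998, 4.5950)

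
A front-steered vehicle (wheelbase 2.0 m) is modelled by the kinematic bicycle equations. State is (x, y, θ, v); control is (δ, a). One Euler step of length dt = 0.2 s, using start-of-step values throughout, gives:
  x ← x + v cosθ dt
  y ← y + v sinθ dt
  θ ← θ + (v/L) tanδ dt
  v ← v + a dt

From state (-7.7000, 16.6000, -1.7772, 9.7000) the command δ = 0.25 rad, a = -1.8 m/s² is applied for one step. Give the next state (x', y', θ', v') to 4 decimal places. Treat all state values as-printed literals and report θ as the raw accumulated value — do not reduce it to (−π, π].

x' = -7.7000 + 9.7000·cos(-1.7772)·0.2 = -8.0976
y' = 16.6000 + 9.7000·sin(-1.7772)·0.2 = 14.7012
θ' = -1.7772 + (9.7000/2.0)·tan(0.25)·0.2 = -1.5295
v' = 9.7000 − 1.8000·0.2 = 9.3400

(-8.0976, 14.7012, -1.5295, 9.3400)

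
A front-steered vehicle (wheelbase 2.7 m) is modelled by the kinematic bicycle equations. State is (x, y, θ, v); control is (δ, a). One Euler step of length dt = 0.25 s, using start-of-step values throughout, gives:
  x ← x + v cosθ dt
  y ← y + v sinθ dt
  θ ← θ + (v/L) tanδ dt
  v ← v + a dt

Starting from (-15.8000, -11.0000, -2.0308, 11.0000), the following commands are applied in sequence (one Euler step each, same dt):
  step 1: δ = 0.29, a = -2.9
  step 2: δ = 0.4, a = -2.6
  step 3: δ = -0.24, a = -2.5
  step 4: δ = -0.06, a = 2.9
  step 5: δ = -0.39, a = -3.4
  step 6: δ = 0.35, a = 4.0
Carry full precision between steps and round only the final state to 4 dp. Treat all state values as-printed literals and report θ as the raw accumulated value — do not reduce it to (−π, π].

(-17.6719, -25.0655, -1.6629, 9.8750)

after step 1 (δ=0.29, a=-2.9): (-17.020866, -13.464140, -1.726861, 10.275000)
after step 2 (δ=0.4, a=-2.6): (-17.420132, -16.001671, -1.324620, 9.625000)
after step 3 (δ=-0.24, a=-2.5): (-16.833736, -18.335376, -1.542713, 9.000000)
after step 4 (δ=-0.06, a=2.9): (-16.770556, -20.584489, -1.592773, 9.725000)
after step 5 (δ=-0.39, a=-3.4): (-16.823982, -23.015151, -1.962913, 8.875000)
after step 6 (δ=0.35, a=4.0): (-17.671866, -25.065504, -1.662947, 9.875000)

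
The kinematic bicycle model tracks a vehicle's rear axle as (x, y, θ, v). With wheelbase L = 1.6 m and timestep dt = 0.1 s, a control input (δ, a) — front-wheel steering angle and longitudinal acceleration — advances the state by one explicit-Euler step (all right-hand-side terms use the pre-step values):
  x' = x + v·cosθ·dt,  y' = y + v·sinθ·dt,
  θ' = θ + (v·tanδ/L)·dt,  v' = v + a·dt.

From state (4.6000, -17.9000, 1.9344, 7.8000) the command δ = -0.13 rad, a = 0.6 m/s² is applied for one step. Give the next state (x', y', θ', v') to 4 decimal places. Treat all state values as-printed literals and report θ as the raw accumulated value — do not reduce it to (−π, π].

(4.3226, -17.1710, 1.8707, 7.8600)

x' = 4.6000 + 7.8000·cos(1.9344)·0.1 = 4.3226
y' = -17.9000 + 7.8000·sin(1.9344)·0.1 = -17.1710
θ' = 1.9344 + (7.8000/1.6)·tan(-0.13)·0.1 = 1.8707
v' = 7.8000 + 0.6000·0.1 = 7.8600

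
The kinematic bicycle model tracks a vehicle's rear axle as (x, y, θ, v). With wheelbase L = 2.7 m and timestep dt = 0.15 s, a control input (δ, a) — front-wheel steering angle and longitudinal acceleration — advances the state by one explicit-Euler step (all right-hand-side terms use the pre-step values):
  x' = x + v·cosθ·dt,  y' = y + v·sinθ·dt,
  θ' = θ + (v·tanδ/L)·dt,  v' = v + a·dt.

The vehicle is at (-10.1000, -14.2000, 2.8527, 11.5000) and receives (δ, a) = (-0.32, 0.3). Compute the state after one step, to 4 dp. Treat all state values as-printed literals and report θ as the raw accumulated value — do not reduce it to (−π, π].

(-11.7535, -13.7086, 2.6410, 11.5450)

x' = -10.1000 + 11.5000·cos(2.8527)·0.15 = -11.7535
y' = -14.2000 + 11.5000·sin(2.8527)·0.15 = -13.7086
θ' = 2.8527 + (11.5000/2.7)·tan(-0.32)·0.15 = 2.6410
v' = 11.5000 + 0.3000·0.15 = 11.5450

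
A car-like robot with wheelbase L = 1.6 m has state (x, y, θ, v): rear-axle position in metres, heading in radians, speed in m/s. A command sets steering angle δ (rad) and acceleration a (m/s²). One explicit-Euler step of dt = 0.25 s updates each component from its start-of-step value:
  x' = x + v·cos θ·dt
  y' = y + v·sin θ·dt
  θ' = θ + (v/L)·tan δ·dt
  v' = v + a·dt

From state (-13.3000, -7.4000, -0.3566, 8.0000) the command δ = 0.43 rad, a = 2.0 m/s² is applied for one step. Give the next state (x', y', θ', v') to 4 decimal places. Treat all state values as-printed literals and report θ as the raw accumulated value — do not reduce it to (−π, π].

(-11.4258, -8.0982, 0.2167, 8.5000)

x' = -13.3000 + 8.0000·cos(-0.3566)·0.25 = -11.4258
y' = -7.4000 + 8.0000·sin(-0.3566)·0.25 = -8.0982
θ' = -0.3566 + (8.0000/1.6)·tan(0.43)·0.25 = 0.2167
v' = 8.0000 + 2.0000·0.25 = 8.5000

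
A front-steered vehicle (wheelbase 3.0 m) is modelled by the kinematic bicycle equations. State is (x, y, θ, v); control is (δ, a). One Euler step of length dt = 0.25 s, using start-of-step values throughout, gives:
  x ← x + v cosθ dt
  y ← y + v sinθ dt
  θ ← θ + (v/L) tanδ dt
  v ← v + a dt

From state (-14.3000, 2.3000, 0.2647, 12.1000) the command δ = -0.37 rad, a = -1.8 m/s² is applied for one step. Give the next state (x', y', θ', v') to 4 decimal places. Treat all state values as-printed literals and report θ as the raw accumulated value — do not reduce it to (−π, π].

(-11.3804, 3.0914, -0.1264, 11.6500)

x' = -14.3000 + 12.1000·cos(0.2647)·0.25 = -11.3804
y' = 2.3000 + 12.1000·sin(0.2647)·0.25 = 3.0914
θ' = 0.2647 + (12.1000/3.0)·tan(-0.37)·0.25 = -0.1264
v' = 12.1000 − 1.8000·0.25 = 11.6500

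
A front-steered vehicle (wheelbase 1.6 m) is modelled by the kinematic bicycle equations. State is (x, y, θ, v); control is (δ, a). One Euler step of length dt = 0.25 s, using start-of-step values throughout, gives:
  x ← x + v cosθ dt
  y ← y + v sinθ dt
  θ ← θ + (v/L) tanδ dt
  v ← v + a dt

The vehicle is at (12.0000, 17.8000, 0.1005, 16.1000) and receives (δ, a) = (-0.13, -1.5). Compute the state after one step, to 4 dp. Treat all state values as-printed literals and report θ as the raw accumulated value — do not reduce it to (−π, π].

x' = 12.0000 + 16.1000·cos(0.1005)·0.25 = 16.0047
y' = 17.8000 + 16.1000·sin(0.1005)·0.25 = 18.2038
θ' = 0.1005 + (16.1000/1.6)·tan(-0.13)·0.25 = -0.2284
v' = 16.1000 − 1.5000·0.25 = 15.7250

(16.0047, 18.2038, -0.2284, 15.7250)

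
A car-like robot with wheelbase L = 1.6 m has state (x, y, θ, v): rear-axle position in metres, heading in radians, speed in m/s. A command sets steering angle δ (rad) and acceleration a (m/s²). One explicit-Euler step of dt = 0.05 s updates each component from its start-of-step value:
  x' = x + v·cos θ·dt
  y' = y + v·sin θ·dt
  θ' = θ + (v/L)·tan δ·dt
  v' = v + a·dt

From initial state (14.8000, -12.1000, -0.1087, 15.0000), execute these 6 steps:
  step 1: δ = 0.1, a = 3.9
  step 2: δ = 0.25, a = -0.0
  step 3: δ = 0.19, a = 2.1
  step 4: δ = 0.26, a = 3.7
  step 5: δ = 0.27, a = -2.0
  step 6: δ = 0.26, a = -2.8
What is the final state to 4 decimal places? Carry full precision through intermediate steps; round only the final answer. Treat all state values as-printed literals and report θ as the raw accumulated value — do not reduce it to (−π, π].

after step 1 (δ=0.1, a=3.9): (15.545573, -12.181365, -0.061668, 15.195000)
after step 2 (δ=0.25, a=-0.0): (16.303879, -12.228187, 0.059579, 15.195000)
after step 3 (δ=0.19, a=2.1): (17.062281, -12.182949, 0.150901, 15.300000)
after step 4 (δ=0.26, a=3.7): (17.818588, -12.067947, 0.278093, 15.485000)
after step 5 (δ=0.27, a=-2.0): (18.563092, -11.855398, 0.412018, 15.385000)
after step 6 (δ=0.26, a=-2.8): (19.267967, -11.547345, 0.539916, 15.245000)

(19.2680, -11.5473, 0.5399, 15.2450)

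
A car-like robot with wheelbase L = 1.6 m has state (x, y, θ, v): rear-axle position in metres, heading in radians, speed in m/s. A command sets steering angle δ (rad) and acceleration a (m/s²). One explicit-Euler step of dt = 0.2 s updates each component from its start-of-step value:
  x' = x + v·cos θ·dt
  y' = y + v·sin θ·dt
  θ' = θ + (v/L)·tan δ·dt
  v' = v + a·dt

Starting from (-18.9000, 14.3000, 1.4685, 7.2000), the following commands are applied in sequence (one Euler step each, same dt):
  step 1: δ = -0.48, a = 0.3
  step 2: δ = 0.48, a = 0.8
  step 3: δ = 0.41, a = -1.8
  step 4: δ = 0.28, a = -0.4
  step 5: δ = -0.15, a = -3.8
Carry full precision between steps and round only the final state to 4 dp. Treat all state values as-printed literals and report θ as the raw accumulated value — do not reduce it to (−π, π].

after step 1 (δ=-0.48, a=0.3): (-18.752950, 15.732472, 0.999950, 7.260000)
after step 2 (δ=0.48, a=0.8): (-17.968370, 16.954249, 1.472405, 7.420000)
after step 3 (δ=0.41, a=-1.8): (-17.822592, 18.431071, 1.875525, 7.060000)
after step 4 (δ=0.28, a=-0.4): (-18.246241, 19.778018, 2.129292, 6.980000)
after step 5 (δ=-0.15, a=-3.8): (-18.985996, 20.961901, 1.997426, 6.220000)

(-18.9860, 20.9619, 1.9974, 6.2200)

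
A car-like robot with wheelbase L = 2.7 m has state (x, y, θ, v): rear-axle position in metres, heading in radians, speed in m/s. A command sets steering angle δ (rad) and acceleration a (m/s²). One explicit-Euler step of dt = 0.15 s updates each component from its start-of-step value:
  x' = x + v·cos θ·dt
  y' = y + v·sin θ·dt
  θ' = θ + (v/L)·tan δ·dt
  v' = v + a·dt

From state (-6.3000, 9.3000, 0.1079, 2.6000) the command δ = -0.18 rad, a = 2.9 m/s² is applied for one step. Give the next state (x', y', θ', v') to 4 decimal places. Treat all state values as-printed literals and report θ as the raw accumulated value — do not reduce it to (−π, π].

(-5.9123, 9.3420, 0.0816, 3.0350)

x' = -6.3000 + 2.6000·cos(0.1079)·0.15 = -5.9123
y' = 9.3000 + 2.6000·sin(0.1079)·0.15 = 9.3420
θ' = 0.1079 + (2.6000/2.7)·tan(-0.18)·0.15 = 0.0816
v' = 2.6000 + 2.9000·0.15 = 3.0350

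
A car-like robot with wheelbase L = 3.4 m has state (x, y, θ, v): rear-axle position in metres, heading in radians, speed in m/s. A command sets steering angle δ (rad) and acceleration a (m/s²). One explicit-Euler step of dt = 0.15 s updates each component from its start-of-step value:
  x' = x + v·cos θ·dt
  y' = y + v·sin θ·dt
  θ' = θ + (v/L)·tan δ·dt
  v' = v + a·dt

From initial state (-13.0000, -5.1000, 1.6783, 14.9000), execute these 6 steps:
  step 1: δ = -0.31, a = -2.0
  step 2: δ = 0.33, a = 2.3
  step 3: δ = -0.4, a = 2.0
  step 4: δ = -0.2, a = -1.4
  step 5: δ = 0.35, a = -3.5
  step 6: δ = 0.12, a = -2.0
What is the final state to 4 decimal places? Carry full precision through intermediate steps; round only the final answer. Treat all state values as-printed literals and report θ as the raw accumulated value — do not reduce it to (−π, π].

after step 1 (δ=-0.31, a=-2.0): (-13.239808, -2.877903, 1.467732, 14.600000)
after step 2 (δ=0.33, a=2.3): (-13.014496, -0.699524, 1.688358, 14.945000)
after step 3 (δ=-0.4, a=2.0): (-13.277434, 1.526753, 1.409594, 15.245000)
after step 4 (δ=-0.2, a=-1.4): (-12.910399, 3.783855, 1.273257, 15.035000)
after step 5 (δ=0.35, a=-3.5): (-12.249231, 5.940011, 1.515384, 14.510000)
after step 6 (δ=0.12, a=-2.0): (-12.128687, 8.113171, 1.592572, 14.210000)

(-12.1287, 8.1132, 1.5926, 14.2100)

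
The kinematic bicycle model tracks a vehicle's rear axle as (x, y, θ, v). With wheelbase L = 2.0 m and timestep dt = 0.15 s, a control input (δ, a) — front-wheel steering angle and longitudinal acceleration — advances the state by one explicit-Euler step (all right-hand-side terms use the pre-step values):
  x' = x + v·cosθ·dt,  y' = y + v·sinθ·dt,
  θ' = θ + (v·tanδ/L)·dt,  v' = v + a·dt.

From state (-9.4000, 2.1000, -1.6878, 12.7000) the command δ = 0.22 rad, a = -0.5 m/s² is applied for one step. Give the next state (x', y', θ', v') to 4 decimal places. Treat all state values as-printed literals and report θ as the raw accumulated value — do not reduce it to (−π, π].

(-9.6224, 0.2080, -1.4748, 12.6250)

x' = -9.4000 + 12.7000·cos(-1.6878)·0.15 = -9.6224
y' = 2.1000 + 12.7000·sin(-1.6878)·0.15 = 0.2080
θ' = -1.6878 + (12.7000/2.0)·tan(0.22)·0.15 = -1.4748
v' = 12.7000 − 0.5000·0.15 = 12.6250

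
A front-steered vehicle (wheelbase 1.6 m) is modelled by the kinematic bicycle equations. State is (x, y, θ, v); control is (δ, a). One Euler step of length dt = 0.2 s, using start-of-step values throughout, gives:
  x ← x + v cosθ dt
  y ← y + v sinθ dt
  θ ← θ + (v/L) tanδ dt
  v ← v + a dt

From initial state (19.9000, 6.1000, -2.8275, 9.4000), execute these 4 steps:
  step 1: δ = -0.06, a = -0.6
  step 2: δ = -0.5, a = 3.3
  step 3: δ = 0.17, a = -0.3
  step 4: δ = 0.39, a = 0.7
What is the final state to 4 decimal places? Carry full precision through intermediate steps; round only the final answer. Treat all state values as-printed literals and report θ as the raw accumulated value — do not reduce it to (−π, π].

(12.5270, 6.1756, -2.8109, 10.0200)

after step 1 (δ=-0.06, a=-0.6): (18.111975, 5.519167, -2.898085, 9.280000)
after step 2 (δ=-0.5, a=3.3): (16.310730, 5.071670, -3.531796, 9.940000)
after step 3 (δ=0.17, a=-0.3): (14.472165, 5.827857, -3.318512, 9.880000)
after step 4 (δ=0.39, a=0.7): (12.527009, 6.175629, -2.810859, 10.020000)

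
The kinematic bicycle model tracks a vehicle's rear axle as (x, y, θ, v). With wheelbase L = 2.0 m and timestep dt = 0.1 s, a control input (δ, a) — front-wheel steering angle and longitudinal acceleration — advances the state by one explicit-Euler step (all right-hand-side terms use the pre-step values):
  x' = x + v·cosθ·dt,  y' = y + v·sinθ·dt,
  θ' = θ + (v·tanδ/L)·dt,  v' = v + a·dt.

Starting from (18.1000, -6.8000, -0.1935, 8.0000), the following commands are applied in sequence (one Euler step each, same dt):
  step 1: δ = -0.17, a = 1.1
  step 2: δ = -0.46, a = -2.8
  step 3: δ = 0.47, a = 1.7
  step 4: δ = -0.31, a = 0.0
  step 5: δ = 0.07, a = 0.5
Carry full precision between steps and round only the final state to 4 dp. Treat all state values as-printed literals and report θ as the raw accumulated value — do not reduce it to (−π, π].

(21.8804, -8.0286, -0.3643, 8.0500)

after step 1 (δ=-0.17, a=1.1): (18.885070, -6.953836, -0.262163, 8.110000)
after step 2 (δ=-0.46, a=-2.8): (19.668359, -7.164023, -0.463067, 7.830000)
after step 3 (δ=0.47, a=1.7): (20.368899, -7.513784, -0.264199, 8.000000)
after step 4 (δ=-0.31, a=0.0): (21.141141, -7.722693, -0.392330, 8.000000)
after step 5 (δ=0.07, a=0.5): (21.880357, -8.028567, -0.364284, 8.050000)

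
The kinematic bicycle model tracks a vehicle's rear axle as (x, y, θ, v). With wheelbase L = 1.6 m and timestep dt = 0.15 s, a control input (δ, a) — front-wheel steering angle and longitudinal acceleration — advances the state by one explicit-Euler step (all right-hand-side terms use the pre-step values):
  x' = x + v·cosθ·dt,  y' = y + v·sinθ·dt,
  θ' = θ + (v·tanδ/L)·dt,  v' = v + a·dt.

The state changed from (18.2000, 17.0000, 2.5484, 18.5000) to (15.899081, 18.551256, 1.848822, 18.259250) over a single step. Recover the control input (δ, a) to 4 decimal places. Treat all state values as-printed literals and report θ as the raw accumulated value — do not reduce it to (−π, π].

a = (v'−v)/dt = (-0.240750)/0.15 = -1.6050
Δθ = θ'−θ = -0.699578;  (v·dt/L) = 18.5000·0.15/1.6 = 1.734375
tan δ = Δθ·L/(v·dt) = -0.403360  →  δ = -0.3834

δ = -0.3834, a = -1.6050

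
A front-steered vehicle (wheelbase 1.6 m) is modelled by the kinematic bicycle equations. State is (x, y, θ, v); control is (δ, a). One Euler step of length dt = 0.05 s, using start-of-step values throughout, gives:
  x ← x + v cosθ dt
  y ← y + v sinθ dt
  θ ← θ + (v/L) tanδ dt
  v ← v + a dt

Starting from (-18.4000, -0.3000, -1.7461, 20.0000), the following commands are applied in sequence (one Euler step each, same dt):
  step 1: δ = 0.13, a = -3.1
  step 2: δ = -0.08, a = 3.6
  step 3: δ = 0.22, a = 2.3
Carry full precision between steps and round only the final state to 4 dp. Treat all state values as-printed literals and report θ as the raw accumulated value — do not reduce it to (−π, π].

(-18.8101, -3.2636, -1.5742, 20.1400)

after step 1 (δ=0.13, a=-3.1): (-18.574407, -1.284674, -1.664389, 19.845000)
after step 2 (δ=-0.08, a=3.6): (-18.667139, -2.272581, -1.714108, 20.025000)
after step 3 (δ=0.22, a=2.3): (-18.810139, -3.263567, -1.574171, 20.140000)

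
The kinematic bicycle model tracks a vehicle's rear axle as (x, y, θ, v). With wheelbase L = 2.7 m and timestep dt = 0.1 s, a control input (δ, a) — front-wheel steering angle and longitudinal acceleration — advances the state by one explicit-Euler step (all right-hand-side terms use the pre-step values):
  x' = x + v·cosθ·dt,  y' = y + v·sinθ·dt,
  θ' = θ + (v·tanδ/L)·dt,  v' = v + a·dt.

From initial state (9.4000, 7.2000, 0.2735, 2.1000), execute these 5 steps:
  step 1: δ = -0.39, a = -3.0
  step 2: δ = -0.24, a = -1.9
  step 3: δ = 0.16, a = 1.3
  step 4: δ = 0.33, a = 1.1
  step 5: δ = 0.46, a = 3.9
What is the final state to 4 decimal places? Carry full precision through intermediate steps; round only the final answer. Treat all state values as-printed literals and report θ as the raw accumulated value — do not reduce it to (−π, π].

after step 1 (δ=-0.39, a=-3.0): (9.602195, 7.256722, 0.241529, 1.800000)
after step 2 (δ=-0.24, a=-1.9): (9.776970, 7.299775, 0.225215, 1.610000)
after step 3 (δ=0.16, a=1.3): (9.933904, 7.335729, 0.234838, 1.740000)
after step 4 (δ=0.33, a=1.1): (10.103128, 7.376216, 0.256911, 1.850000)
after step 5 (δ=0.46, a=3.9): (10.282056, 7.423224, 0.290859, 2.240000)

(10.2821, 7.4232, 0.2909, 2.2400)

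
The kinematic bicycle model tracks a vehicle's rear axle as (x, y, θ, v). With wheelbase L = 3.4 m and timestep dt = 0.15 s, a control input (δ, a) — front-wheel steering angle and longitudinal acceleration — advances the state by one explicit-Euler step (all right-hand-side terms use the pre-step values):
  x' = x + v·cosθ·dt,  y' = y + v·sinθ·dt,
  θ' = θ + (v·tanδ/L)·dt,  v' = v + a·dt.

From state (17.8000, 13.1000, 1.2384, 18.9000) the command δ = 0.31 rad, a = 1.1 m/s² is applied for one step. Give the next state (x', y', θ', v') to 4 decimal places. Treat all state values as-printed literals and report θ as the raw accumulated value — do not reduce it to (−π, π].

(18.7251, 15.7798, 1.5055, 19.0650)

x' = 17.8000 + 18.9000·cos(1.2384)·0.15 = 18.7251
y' = 13.1000 + 18.9000·sin(1.2384)·0.15 = 15.7798
θ' = 1.2384 + (18.9000/3.4)·tan(0.31)·0.15 = 1.5055
v' = 18.9000 + 1.1000·0.15 = 19.0650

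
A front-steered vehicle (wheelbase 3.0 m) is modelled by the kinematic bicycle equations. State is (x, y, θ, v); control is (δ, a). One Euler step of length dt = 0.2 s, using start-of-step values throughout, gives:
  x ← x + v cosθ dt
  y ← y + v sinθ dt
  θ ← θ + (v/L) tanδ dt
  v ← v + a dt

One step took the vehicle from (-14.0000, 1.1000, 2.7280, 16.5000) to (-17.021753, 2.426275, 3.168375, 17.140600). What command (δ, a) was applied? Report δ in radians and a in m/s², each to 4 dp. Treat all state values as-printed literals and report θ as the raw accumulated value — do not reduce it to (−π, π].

a = (v'−v)/dt = (0.640600)/0.2 = 3.2030
Δθ = θ'−θ = 0.440375;  (v·dt/L) = 16.5000·0.2/3.0 = 1.100000
tan δ = Δθ·L/(v·dt) = 0.400341  →  δ = 0.3808

δ = 0.3808, a = 3.2030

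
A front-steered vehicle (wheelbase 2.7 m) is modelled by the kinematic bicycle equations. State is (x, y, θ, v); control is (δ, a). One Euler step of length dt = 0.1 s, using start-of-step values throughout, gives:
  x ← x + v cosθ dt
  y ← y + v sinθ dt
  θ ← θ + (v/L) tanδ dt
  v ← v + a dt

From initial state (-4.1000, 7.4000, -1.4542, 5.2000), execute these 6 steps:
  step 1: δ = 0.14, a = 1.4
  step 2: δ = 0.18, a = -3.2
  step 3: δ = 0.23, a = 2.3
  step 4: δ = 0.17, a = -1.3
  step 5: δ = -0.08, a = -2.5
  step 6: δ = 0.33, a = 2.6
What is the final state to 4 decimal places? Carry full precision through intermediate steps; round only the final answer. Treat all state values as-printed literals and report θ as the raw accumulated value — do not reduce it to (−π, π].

(-3.5106, 4.3810, -1.2676, 5.1300)

after step 1 (δ=0.14, a=1.4): (-4.039507, 6.883531, -1.427059, 5.340000)
after step 2 (δ=0.18, a=-3.2): (-3.963016, 6.355037, -1.391070, 5.020000)
after step 3 (δ=0.23, a=2.3): (-3.873278, 5.861123, -1.347537, 5.250000)
after step 4 (δ=0.17, a=-1.3): (-3.757038, 5.349153, -1.314159, 5.120000)
after step 5 (δ=-0.08, a=-2.5): (-3.627077, 4.853922, -1.329362, 4.870000)
after step 6 (δ=0.33, a=2.6): (-3.510638, 4.381047, -1.267580, 5.130000)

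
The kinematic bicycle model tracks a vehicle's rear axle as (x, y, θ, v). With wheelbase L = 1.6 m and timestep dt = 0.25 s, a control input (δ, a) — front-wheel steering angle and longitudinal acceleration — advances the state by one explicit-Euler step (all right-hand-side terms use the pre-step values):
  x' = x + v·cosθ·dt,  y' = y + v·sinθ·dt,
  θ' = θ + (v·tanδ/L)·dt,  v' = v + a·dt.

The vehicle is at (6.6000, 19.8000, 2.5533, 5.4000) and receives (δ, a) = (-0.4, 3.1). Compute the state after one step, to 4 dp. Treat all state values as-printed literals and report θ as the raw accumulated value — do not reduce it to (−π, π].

x' = 6.6000 + 5.4000·cos(2.5533)·0.25 = 5.4769
y' = 19.8000 + 5.4000·sin(2.5533)·0.25 = 20.5492
θ' = 2.5533 + (5.4000/1.6)·tan(-0.4)·0.25 = 2.1966
v' = 5.4000 + 3.1000·0.25 = 6.1750

(5.4769, 20.5492, 2.1966, 6.1750)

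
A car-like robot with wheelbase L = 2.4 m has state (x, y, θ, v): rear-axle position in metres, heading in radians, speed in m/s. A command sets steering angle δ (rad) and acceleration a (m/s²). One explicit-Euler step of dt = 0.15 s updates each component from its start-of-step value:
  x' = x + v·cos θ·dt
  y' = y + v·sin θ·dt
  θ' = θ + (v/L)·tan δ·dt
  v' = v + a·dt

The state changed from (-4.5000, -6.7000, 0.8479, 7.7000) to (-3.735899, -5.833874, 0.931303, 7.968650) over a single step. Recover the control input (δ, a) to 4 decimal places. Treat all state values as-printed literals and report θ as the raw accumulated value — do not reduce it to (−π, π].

a = (v'−v)/dt = (0.268650)/0.15 = 1.7910
Δθ = θ'−θ = 0.083403;  (v·dt/L) = 7.7000·0.15/2.4 = 0.481250
tan δ = Δθ·L/(v·dt) = 0.173305  →  δ = 0.1716

δ = 0.1716, a = 1.7910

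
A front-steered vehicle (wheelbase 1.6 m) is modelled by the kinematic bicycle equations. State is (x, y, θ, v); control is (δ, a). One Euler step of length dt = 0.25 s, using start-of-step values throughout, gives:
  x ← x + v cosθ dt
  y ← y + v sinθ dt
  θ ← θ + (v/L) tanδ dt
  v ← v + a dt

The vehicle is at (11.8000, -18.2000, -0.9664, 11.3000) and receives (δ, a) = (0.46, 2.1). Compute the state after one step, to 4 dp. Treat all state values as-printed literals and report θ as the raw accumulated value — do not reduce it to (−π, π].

(13.4053, -20.5245, -0.0916, 11.8250)

x' = 11.8000 + 11.3000·cos(-0.9664)·0.25 = 13.4053
y' = -18.2000 + 11.3000·sin(-0.9664)·0.25 = -20.5245
θ' = -0.9664 + (11.3000/1.6)·tan(0.46)·0.25 = -0.0916
v' = 11.3000 + 2.1000·0.25 = 11.8250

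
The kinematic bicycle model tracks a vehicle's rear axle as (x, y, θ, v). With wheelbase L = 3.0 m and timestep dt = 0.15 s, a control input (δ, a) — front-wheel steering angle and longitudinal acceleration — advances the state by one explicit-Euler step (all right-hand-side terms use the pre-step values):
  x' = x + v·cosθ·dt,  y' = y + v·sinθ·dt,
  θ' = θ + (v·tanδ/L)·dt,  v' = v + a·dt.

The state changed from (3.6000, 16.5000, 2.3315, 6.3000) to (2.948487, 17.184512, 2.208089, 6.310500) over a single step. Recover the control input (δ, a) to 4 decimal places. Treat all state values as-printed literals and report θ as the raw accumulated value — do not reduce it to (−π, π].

a = (v'−v)/dt = (0.010500)/0.15 = 0.0700
Δθ = θ'−θ = -0.123411;  (v·dt/L) = 6.3000·0.15/3.0 = 0.315000
tan δ = Δθ·L/(v·dt) = -0.391781  →  δ = -0.3734

δ = -0.3734, a = 0.0700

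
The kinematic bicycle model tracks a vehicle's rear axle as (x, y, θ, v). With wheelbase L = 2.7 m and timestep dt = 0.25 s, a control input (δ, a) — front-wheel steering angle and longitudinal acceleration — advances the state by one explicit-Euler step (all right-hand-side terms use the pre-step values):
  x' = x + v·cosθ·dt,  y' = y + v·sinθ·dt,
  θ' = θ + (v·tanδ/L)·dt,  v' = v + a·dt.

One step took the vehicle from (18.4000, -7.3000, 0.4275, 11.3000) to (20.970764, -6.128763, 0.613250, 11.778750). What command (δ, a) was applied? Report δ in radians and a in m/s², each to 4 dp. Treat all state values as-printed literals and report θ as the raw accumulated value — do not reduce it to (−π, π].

a = (v'−v)/dt = (0.478750)/0.25 = 1.9150
Δθ = θ'−θ = 0.185750;  (v·dt/L) = 11.3000·0.25/2.7 = 1.046296
tan δ = Δθ·L/(v·dt) = 0.177531  →  δ = 0.1757

δ = 0.1757, a = 1.9150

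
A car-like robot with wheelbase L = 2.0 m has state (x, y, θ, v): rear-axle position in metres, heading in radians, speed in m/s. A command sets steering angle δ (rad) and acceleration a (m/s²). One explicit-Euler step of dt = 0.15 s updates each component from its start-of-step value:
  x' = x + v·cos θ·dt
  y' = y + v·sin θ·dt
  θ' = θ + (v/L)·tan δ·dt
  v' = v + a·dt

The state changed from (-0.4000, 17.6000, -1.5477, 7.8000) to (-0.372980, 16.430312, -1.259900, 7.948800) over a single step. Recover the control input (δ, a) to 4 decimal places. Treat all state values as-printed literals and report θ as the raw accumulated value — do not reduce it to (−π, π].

δ = 0.4572, a = 0.9920

a = (v'−v)/dt = (0.148800)/0.15 = 0.9920
Δθ = θ'−θ = 0.287800;  (v·dt/L) = 7.8000·0.15/2.0 = 0.585000
tan δ = Δθ·L/(v·dt) = 0.491966  →  δ = 0.4572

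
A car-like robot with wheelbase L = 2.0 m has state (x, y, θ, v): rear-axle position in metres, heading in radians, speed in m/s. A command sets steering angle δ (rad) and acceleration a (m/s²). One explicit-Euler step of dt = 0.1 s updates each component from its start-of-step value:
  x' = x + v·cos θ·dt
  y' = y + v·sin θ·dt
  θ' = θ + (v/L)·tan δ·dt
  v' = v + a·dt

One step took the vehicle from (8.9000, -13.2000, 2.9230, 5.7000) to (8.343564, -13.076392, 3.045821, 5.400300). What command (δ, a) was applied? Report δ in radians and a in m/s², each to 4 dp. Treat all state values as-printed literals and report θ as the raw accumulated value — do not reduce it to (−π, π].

a = (v'−v)/dt = (-0.299700)/0.1 = -2.9970
Δθ = θ'−θ = 0.122821;  (v·dt/L) = 5.7000·0.1/2.0 = 0.285000
tan δ = Δθ·L/(v·dt) = 0.430951  →  δ = 0.4069

δ = 0.4069, a = -2.9970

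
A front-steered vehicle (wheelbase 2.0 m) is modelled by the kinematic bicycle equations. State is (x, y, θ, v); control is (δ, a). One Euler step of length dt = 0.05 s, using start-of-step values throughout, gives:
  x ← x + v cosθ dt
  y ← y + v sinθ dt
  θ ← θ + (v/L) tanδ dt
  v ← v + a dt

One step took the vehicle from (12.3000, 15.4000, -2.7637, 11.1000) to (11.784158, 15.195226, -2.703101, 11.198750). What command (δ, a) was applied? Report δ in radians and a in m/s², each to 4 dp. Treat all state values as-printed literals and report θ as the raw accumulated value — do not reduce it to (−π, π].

a = (v'−v)/dt = (0.098750)/0.05 = 1.9750
Δθ = θ'−θ = 0.060599;  (v·dt/L) = 11.1000·0.05/2.0 = 0.277500
tan δ = Δθ·L/(v·dt) = 0.218375  →  δ = 0.2150

δ = 0.2150, a = 1.9750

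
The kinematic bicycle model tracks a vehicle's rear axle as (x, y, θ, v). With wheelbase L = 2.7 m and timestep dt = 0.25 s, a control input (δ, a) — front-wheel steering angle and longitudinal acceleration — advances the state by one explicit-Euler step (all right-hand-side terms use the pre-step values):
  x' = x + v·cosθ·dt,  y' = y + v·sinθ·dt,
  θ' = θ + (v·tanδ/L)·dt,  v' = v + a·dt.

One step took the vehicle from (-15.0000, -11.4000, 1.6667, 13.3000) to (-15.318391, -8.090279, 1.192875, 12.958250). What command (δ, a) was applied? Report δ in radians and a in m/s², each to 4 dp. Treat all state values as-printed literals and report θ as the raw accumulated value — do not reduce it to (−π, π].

a = (v'−v)/dt = (-0.341750)/0.25 = -1.3670
Δθ = θ'−θ = -0.473825;  (v·dt/L) = 13.3000·0.25/2.7 = 1.231481
tan δ = Δθ·L/(v·dt) = -0.384760  →  δ = -0.3673

δ = -0.3673, a = -1.3670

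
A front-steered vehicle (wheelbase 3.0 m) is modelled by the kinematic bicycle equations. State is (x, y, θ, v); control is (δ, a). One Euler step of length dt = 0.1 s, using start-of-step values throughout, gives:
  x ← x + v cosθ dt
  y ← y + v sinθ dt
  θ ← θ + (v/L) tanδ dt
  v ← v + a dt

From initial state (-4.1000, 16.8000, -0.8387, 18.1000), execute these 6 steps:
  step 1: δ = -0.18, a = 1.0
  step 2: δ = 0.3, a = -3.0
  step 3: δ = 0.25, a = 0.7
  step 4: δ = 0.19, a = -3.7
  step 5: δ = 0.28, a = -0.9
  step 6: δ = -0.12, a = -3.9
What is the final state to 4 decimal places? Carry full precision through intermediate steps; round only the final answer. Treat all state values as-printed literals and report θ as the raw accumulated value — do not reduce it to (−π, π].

after step 1 (δ=-0.18, a=1.0): (-2.890141, 15.453768, -0.948488, 18.200000)
after step 2 (δ=0.3, a=-3.0): (-1.829241, 13.974954, -0.760824, 17.900000)
after step 3 (δ=0.25, a=0.7): (-0.532802, 12.740715, -0.608470, 17.970000)
after step 4 (δ=0.19, a=-3.7): (0.941679, 11.713527, -0.493271, 17.600000)
after step 5 (δ=0.28, a=-0.9): (2.491867, 10.880150, -0.324572, 17.510000)
after step 6 (δ=-0.12, a=-3.9): (4.151443, 10.321751, -0.394950, 17.120000)

(4.1514, 10.3218, -0.3950, 17.1200)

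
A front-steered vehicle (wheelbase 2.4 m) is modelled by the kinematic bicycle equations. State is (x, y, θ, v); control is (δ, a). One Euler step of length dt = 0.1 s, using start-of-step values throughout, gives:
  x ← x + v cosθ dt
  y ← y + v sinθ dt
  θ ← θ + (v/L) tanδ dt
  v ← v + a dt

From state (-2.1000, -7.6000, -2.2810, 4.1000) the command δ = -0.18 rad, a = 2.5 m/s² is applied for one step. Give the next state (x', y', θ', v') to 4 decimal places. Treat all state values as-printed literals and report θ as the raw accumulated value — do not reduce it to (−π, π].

(-2.3673, -7.9109, -2.3121, 4.3500)

x' = -2.1000 + 4.1000·cos(-2.2810)·0.1 = -2.3673
y' = -7.6000 + 4.1000·sin(-2.2810)·0.1 = -7.9109
θ' = -2.2810 + (4.1000/2.4)·tan(-0.18)·0.1 = -2.3121
v' = 4.1000 + 2.5000·0.1 = 4.3500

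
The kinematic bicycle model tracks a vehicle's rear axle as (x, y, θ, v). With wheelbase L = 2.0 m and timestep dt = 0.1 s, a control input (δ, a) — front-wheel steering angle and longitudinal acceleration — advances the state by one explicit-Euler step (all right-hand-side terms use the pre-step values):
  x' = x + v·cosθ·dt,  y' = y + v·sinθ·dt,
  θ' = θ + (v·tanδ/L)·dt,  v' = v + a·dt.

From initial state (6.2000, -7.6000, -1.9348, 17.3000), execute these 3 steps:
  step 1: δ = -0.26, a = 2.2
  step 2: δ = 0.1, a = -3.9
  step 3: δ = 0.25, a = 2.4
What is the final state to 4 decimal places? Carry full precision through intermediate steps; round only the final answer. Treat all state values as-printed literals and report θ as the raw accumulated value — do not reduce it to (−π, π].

after step 1 (δ=-0.26, a=2.2): (5.584088, -9.216649, -2.164909, 17.520000)
after step 2 (δ=0.1, a=-3.9): (4.603365, -10.668436, -2.077015, 17.130000)
after step 3 (δ=0.25, a=2.4): (3.772776, -12.166598, -1.858315, 17.370000)

(3.7728, -12.1666, -1.8583, 17.3700)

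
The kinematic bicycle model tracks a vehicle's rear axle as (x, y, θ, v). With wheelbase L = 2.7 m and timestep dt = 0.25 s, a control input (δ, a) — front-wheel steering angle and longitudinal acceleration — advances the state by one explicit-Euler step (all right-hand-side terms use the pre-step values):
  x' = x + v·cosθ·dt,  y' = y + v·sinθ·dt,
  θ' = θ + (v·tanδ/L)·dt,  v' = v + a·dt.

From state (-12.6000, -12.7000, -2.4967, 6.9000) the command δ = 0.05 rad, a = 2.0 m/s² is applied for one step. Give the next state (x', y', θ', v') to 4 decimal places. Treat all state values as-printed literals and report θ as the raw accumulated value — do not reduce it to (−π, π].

x' = -12.6000 + 6.9000·cos(-2.4967)·0.25 = -13.9786
y' = -12.7000 + 6.9000·sin(-2.4967)·0.25 = -13.7369
θ' = -2.4967 + (6.9000/2.7)·tan(0.05)·0.25 = -2.4647
v' = 6.9000 + 2.0000·0.25 = 7.4000

(-13.9786, -13.7369, -2.4647, 7.4000)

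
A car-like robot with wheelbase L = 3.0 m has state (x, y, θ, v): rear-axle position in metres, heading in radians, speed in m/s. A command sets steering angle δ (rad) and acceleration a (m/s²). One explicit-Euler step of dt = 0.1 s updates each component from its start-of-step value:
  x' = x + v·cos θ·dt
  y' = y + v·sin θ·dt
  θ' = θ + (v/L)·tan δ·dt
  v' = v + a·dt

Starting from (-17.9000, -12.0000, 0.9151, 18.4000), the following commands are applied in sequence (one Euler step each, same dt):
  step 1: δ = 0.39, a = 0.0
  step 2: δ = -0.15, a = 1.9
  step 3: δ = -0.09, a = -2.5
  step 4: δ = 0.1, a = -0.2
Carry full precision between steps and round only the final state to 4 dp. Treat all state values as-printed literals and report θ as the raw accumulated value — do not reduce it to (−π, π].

(-14.2083, -5.6532, 1.0799, 18.3200)

after step 1 (δ=0.39, a=0.0): (-16.778131, -10.541573, 1.167214, 18.400000)
after step 2 (δ=-0.15, a=1.9): (-16.055534, -8.849398, 1.074517, 18.590000)
after step 3 (δ=-0.09, a=-2.5): (-15.170359, -7.214667, 1.018596, 18.340000)
after step 4 (δ=0.1, a=-0.2): (-14.208313, -5.653250, 1.079934, 18.320000)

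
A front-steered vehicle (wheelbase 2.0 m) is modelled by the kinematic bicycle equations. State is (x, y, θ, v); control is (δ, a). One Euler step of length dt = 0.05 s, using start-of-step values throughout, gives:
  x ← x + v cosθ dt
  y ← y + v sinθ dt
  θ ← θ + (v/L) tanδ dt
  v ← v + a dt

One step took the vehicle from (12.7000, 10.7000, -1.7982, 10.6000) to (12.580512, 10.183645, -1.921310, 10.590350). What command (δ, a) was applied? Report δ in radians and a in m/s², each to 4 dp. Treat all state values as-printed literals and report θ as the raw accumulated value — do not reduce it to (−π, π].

a = (v'−v)/dt = (-0.009650)/0.05 = -0.1930
Δθ = θ'−θ = -0.123110;  (v·dt/L) = 10.6000·0.05/2.0 = 0.265000
tan δ = Δθ·L/(v·dt) = -0.464566  →  δ = -0.4349

δ = -0.4349, a = -0.1930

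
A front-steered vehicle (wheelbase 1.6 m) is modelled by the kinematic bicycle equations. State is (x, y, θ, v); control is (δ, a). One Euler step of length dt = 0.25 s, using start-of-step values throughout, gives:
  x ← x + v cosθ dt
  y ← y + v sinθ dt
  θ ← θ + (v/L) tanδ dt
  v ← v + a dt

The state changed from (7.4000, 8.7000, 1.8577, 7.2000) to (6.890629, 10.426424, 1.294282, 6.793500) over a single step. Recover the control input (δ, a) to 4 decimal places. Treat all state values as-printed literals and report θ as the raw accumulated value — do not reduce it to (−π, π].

a = (v'−v)/dt = (-0.406500)/0.25 = -1.6260
Δθ = θ'−θ = -0.563418;  (v·dt/L) = 7.2000·0.25/1.6 = 1.125000
tan δ = Δθ·L/(v·dt) = -0.500816  →  δ = -0.4643

δ = -0.4643, a = -1.6260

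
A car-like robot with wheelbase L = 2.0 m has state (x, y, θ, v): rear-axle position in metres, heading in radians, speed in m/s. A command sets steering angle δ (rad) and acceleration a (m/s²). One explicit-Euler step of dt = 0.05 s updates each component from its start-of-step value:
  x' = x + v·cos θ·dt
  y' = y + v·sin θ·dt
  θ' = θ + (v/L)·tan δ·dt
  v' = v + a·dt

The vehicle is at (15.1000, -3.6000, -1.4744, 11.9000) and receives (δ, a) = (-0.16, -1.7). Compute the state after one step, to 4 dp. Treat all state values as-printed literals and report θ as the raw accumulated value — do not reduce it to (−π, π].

(15.1573, -4.1922, -1.5224, 11.8150)

x' = 15.1000 + 11.9000·cos(-1.4744)·0.05 = 15.1573
y' = -3.6000 + 11.9000·sin(-1.4744)·0.05 = -4.1922
θ' = -1.4744 + (11.9000/2.0)·tan(-0.16)·0.05 = -1.5224
v' = 11.9000 − 1.7000·0.05 = 11.8150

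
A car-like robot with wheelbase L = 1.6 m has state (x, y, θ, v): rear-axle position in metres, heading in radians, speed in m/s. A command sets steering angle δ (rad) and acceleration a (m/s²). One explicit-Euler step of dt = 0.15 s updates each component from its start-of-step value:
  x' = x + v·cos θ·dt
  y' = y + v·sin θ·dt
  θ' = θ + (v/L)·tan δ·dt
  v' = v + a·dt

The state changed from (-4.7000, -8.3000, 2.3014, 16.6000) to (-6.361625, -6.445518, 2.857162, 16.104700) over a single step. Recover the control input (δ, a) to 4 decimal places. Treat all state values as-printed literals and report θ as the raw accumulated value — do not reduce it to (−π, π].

a = (v'−v)/dt = (-0.495300)/0.15 = -3.3020
Δθ = θ'−θ = 0.555762;  (v·dt/L) = 16.6000·0.15/1.6 = 1.556250
tan δ = Δθ·L/(v·dt) = 0.357116  →  δ = 0.3430

δ = 0.3430, a = -3.3020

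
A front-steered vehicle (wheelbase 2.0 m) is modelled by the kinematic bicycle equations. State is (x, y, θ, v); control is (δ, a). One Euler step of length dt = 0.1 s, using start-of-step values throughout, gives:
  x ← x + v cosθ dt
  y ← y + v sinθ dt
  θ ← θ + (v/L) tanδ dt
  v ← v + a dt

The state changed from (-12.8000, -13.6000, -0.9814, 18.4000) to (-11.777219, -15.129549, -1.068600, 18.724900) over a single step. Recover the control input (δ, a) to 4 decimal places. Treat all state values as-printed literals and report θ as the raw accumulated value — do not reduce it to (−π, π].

δ = -0.0945, a = 3.2490

a = (v'−v)/dt = (0.324900)/0.1 = 3.2490
Δθ = θ'−θ = -0.087200;  (v·dt/L) = 18.4000·0.1/2.0 = 0.920000
tan δ = Δθ·L/(v·dt) = -0.094783  →  δ = -0.0945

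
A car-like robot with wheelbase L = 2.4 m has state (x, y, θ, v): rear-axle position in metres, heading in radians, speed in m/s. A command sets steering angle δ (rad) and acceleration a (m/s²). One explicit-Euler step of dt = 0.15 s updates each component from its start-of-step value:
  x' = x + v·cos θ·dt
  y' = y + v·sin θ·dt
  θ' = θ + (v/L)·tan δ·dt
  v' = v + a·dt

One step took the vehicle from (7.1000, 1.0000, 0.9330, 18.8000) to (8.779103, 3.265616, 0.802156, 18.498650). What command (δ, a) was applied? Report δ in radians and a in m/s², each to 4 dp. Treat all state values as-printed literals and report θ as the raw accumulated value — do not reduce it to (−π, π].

a = (v'−v)/dt = (-0.301350)/0.15 = -2.0090
Δθ = θ'−θ = -0.130844;  (v·dt/L) = 18.8000·0.15/2.4 = 1.175000
tan δ = Δθ·L/(v·dt) = -0.111357  →  δ = -0.1109

δ = -0.1109, a = -2.0090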